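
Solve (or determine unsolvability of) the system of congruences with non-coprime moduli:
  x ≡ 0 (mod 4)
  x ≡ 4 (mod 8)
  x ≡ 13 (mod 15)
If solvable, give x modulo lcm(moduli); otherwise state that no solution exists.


Moduli 4, 8, 15 are not pairwise coprime, so CRT works modulo lcm(m_i) when all pairwise compatibility conditions hold.
Pairwise compatibility: gcd(m_i, m_j) must divide a_i - a_j for every pair.
Merge one congruence at a time:
  Start: x ≡ 0 (mod 4).
  Combine with x ≡ 4 (mod 8): gcd(4, 8) = 4; 4 - 0 = 4, which IS divisible by 4, so compatible.
    Write x = 0 + 4·t and substitute into x ≡ 4 (mod 8): 4·t ≡ 4 − 0 = 4 (mod 8).
    Divide the congruence (and modulus) by g = 4: 1·t ≡ 1 (mod 2).
    So t ≡ 1 (mod 2).
    Then x = 0 + 4·1 = 4, valid modulo lcm(4, 8) = 8: x ≡ 4 (mod 8).
  Combine with x ≡ 13 (mod 15): gcd(8, 15) = 1; 13 - 4 = 9, which IS divisible by 1, so compatible.
    Write x = 4 + 8·t and substitute into x ≡ 13 (mod 15): 8·t ≡ 13 − 4 = 9 (mod 15).
    The inverse of 8 mod 15 is 2 (since 8·2 = 16 = 1·15 + 1), so t ≡ 2·9 = 18 ≡ 3 (mod 15).
    Then x = 4 + 8·3 = 28, valid modulo lcm(8, 15) = 120: x ≡ 28 (mod 120).
Verify: 28 mod 4 = 0, 28 mod 8 = 4, 28 mod 15 = 13.

x ≡ 28 (mod 120).


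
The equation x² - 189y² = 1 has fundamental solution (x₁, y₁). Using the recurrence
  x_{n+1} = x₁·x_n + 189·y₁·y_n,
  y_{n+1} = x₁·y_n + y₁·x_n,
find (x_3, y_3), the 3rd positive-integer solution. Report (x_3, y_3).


Step 1: Find the fundamental solution (x₁, y₁) of x² - 189y² = 1.
  Expand √189 as a continued fraction. a₀ = ⌊√189⌋ = 13; iterate m_{k+1} = d_k·a_k − m_k, d_{k+1} = (189 − m_{k+1}²)/d_k, a_{k+1} = ⌊(a₀ + m_{k+1})/d_{k+1}⌋ (starting m₀ = 0, d₀ = 1), with convergents p_k = a_k·p_{k-1} + p_{k-2}, q_k = a_k·q_{k-1} + q_{k-2} (p₋₁ = 1, q₋₁ = 0):
  k = 0: a₀ = 13; p₀/q₀ = 13/1; p₀² − 189·q₀² = 169 − 189 = -20.
  k = 1: m = 13, d = 20, a = ⌊(13 + 13)/20⌋ = 1; p/q = (1·13 + 1)/(1·1 + 0) = 14/1; p² − 189·q² = 196 − 189 = 7.
  k = 2: m = 7, d = 7, a = ⌊(13 + 7)/7⌋ = 2; p/q = (2·14 + 13)/(2·1 + 1) = 41/3; p² − 189·q² = 1681 − 1701 = -20.
  k = 3: m = 7, d = 20, a = ⌊(13 + 7)/20⌋ = 1; p/q = (1·41 + 14)/(1·3 + 1) = 55/4; p² − 189·q² = 3025 − 3024 = 1.
  The first convergent with p² − 189·q² = 1 gives the fundamental solution (x₁, y₁) = (55, 4).
Step 2: Apply the recurrence (x_{n+1}, y_{n+1}) = (x₁x_n + 189y₁y_n, x₁y_n + y₁x_n) repeatedly.
  From (x_1, y_1) = (55, 4): x_2 = 55·55 + 189·4·4 = 6049; y_2 = 55·4 + 4·55 = 440.
  From (x_2, y_2) = (6049, 440): x_3 = 55·6049 + 189·4·440 = 665335; y_3 = 55·440 + 4·6049 = 48396.
Step 3: Verify x_3² - 189·y_3² = 442670662225 - 442670662224 = 1 (should be 1). ✓

(x_1, y_1) = (55, 4); (x_3, y_3) = (665335, 48396).


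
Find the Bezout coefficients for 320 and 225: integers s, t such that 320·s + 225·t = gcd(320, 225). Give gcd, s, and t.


Euclidean algorithm on (320, 225) — divide until remainder is 0:
  320 = 1 · 225 + 95
  225 = 2 · 95 + 35
  95 = 2 · 35 + 25
  35 = 1 · 25 + 10
  25 = 2 · 10 + 5
  10 = 2 · 5 + 0
gcd(320, 225) = 5.
Track Bezout coefficients alongside the remainders: start with r₀ = 320 = a·1 + b·0 (s = 1, t = 0) and r₁ = 225 = a·0 + b·1 (s = 0, t = 1); each new remainder r_{k+1} = r_{k-1} − q_k·r_k inherits s_{k+1} = s_{k-1} − q_k·s_k, t_{k+1} = t_{k-1} − q_k·t_k, so r_k = a·s_k + b·t_k at every step:
  q = 1: r = 95, s = 1 − 1·0 = 1, t = 0 − 1·1 = -1  (check: 320·1 + 225·(-1) = 95)
  q = 2: r = 35, s = 0 − 2·1 = -2, t = 1 − 2·(-1) = 3  (check: 320·(-2) + 225·3 = 35)
  q = 2: r = 25, s = 1 − 2·(-2) = 5, t = -1 − 2·3 = -7  (check: 320·5 + 225·(-7) = 25)
  q = 1: r = 10, s = -2 − 1·5 = -7, t = 3 − 1·(-7) = 10  (check: 320·(-7) + 225·10 = 10)
  q = 2: r = 5, s = 5 − 2·(-7) = 19, t = -7 − 2·10 = -27  (check: 320·19 + 225·(-27) = 5)
The row with r = 5 (the gcd) gives the Bezout coefficients s = 19, t = -27.
Result: 320 · (19) + 225 · (-27) = 5.

gcd(320, 225) = 5; s = 19, t = -27 (check: 320·19 + 225·(-27) = 5).


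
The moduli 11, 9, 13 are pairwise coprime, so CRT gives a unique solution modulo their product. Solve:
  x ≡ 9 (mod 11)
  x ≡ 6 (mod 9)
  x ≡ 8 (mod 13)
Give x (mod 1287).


Moduli 11, 9, 13 are pairwise coprime; by CRT there is a unique solution modulo M = 11 · 9 · 13 = 1287.
Solve pairwise, accumulating the modulus:
  Start with x ≡ 9 (mod 11).
  Combine with x ≡ 6 (mod 9): since gcd(11, 9) = 1, we get a unique residue mod 99.
    Write x = 9 + 11·t and substitute into x ≡ 6 (mod 9): 11·t ≡ 6 − 9 = -3 (mod 9).
    Reduce coefficients mod 9: 2·t ≡ 6 (mod 9).
    The inverse of 2 mod 9 is 5 (since 2·5 = 10 = 1·9 + 1), so t ≡ 5·6 = 30 ≡ 3 (mod 9).
    Then x = 9 + 11·3 = 42, valid modulo lcm(11, 9) = 99: x ≡ 42 (mod 99).
  Combine with x ≡ 8 (mod 13): since gcd(99, 13) = 1, we get a unique residue mod 1287.
    Write x = 42 + 99·t and substitute into x ≡ 8 (mod 13): 99·t ≡ 8 − 42 = -34 (mod 13).
    Reduce coefficients mod 13: 8·t ≡ 5 (mod 13).
    The inverse of 8 mod 13 is 5 (since 8·5 = 40 = 3·13 + 1), so t ≡ 5·5 = 25 ≡ 12 (mod 13).
    Then x = 42 + 99·12 = 1230, valid modulo lcm(99, 13) = 1287: x ≡ 1230 (mod 1287).
Verify: 1230 mod 11 = 9 ✓, 1230 mod 9 = 6 ✓, 1230 mod 13 = 8 ✓.

x ≡ 1230 (mod 1287).


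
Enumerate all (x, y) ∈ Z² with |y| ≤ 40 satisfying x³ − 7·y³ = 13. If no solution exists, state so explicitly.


The equation is x³ - 7y³ = 13. For fixed y, x³ = 7·y³ + 13, so a solution requires the RHS to be a perfect cube.
Strategy: iterate y from -40 to 40, compute RHS = 7·y³ + 13, and check whether it is a (positive or negative) perfect cube.
Check small values of y:
  y = 0: RHS = 13 is not a perfect cube.
  y = 1: RHS = 20 is not a perfect cube.
  y = -1: RHS = 6 is not a perfect cube.
  y = 2: RHS = 69 is not a perfect cube.
  y = -2: RHS = -43 is not a perfect cube.
  y = 3: RHS = 202 is not a perfect cube.
  y = -3: RHS = -176 is not a perfect cube.
Continuing the search up to |y| = 40 finds no solutions either.
No (x, y) in the scanned range satisfies the equation.

No integer solutions with |y| ≤ 40.


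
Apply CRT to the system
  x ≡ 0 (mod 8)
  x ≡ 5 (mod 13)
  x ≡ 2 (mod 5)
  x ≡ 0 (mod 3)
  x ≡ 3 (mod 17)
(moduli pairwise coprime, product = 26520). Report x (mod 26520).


Product of moduli M = 8 · 13 · 5 · 3 · 17 = 26520.
Merge one congruence at a time:
  Start: x ≡ 0 (mod 8).
  Combine with x ≡ 5 (mod 13); new modulus lcm = 104.
    Write x = 0 + 8·t and substitute into x ≡ 5 (mod 13): 8·t ≡ 5 − 0 = 5 (mod 13).
    The inverse of 8 mod 13 is 5 (since 8·5 = 40 = 3·13 + 1), so t ≡ 5·5 = 25 ≡ 12 (mod 13).
    Then x = 0 + 8·12 = 96, valid modulo lcm(8, 13) = 104: x ≡ 96 (mod 104).
  Combine with x ≡ 2 (mod 5); new modulus lcm = 520.
    Write x = 96 + 104·t and substitute into x ≡ 2 (mod 5): 104·t ≡ 2 − 96 = -94 (mod 5).
    Reduce coefficients mod 5: 4·t ≡ 1 (mod 5).
    The inverse of 4 mod 5 is 4 (since 4·4 = 16 = 3·5 + 1), so t ≡ 4·1 = 4 ≡ 4 (mod 5).
    Then x = 96 + 104·4 = 512, valid modulo lcm(104, 5) = 520: x ≡ 512 (mod 520).
  Combine with x ≡ 0 (mod 3); new modulus lcm = 1560.
    Write x = 512 + 520·t and substitute into x ≡ 0 (mod 3): 520·t ≡ 0 − 512 = -512 (mod 3).
    Reduce coefficients mod 3: 1·t ≡ 1 (mod 3).
    So t ≡ 1 (mod 3).
    Then x = 512 + 520·1 = 1032, valid modulo lcm(520, 3) = 1560: x ≡ 1032 (mod 1560).
  Combine with x ≡ 3 (mod 17); new modulus lcm = 26520.
    Write x = 1032 + 1560·t and substitute into x ≡ 3 (mod 17): 1560·t ≡ 3 − 1032 = -1029 (mod 17).
    Reduce coefficients mod 17: 13·t ≡ 8 (mod 17).
    The inverse of 13 mod 17 is 4 (since 13·4 = 52 = 3·17 + 1), so t ≡ 4·8 = 32 ≡ 15 (mod 17).
    Then x = 1032 + 1560·15 = 24432, valid modulo lcm(1560, 17) = 26520: x ≡ 24432 (mod 26520).
Verify against each original: 24432 mod 8 = 0, 24432 mod 13 = 5, 24432 mod 5 = 2, 24432 mod 3 = 0, 24432 mod 17 = 3.

x ≡ 24432 (mod 26520).


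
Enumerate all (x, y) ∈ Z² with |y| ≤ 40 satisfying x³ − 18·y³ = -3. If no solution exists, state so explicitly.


The equation is x³ - 18y³ = -3. For fixed y, x³ = 18·y³ − 3, so a solution requires the RHS to be a perfect cube.
Strategy: iterate y from -40 to 40, compute RHS = 18·y³ − 3, and check whether it is a (positive or negative) perfect cube.
Check small values of y:
  y = 0: RHS = -3 is not a perfect cube.
  y = 1: RHS = 15 is not a perfect cube.
  y = -1: RHS = -21 is not a perfect cube.
  y = 2: RHS = 141 is not a perfect cube.
  y = -2: RHS = -147 is not a perfect cube.
  y = 3: RHS = 483 is not a perfect cube.
  y = -3: RHS = -489 is not a perfect cube.
Continuing the search up to |y| = 40 finds no solutions either.
No (x, y) in the scanned range satisfies the equation.

No integer solutions with |y| ≤ 40.


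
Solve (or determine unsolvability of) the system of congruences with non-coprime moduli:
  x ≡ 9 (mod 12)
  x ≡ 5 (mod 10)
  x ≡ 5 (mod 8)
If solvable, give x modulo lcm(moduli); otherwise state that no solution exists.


Moduli 12, 10, 8 are not pairwise coprime, so CRT works modulo lcm(m_i) when all pairwise compatibility conditions hold.
Pairwise compatibility: gcd(m_i, m_j) must divide a_i - a_j for every pair.
Merge one congruence at a time:
  Start: x ≡ 9 (mod 12).
  Combine with x ≡ 5 (mod 10): gcd(12, 10) = 2; 5 - 9 = -4, which IS divisible by 2, so compatible.
    Write x = 9 + 12·t and substitute into x ≡ 5 (mod 10): 12·t ≡ 5 − 9 = -4 (mod 10).
    Divide the congruence (and modulus) by g = 2: 6·t ≡ -2 (mod 5).
    Reduce coefficients mod 5: 1·t ≡ 3 (mod 5).
    So t ≡ 3 (mod 5).
    Then x = 9 + 12·3 = 45, valid modulo lcm(12, 10) = 60: x ≡ 45 (mod 60).
  Combine with x ≡ 5 (mod 8): gcd(60, 8) = 4; 5 - 45 = -40, which IS divisible by 4, so compatible.
    Write x = 45 + 60·t and substitute into x ≡ 5 (mod 8): 60·t ≡ 5 − 45 = -40 (mod 8).
    Divide the congruence (and modulus) by g = 4: 15·t ≡ -10 (mod 2).
    Reduce coefficients mod 2: 1·t ≡ 0 (mod 2).
    So t ≡ 0 (mod 2).
    Then x = 45 + 60·0 = 45, valid modulo lcm(60, 8) = 120: x ≡ 45 (mod 120).
Verify: 45 mod 12 = 9, 45 mod 10 = 5, 45 mod 8 = 5.

x ≡ 45 (mod 120).


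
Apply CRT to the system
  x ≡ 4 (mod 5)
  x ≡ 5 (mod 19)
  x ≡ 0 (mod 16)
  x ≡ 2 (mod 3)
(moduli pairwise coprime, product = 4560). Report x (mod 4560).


Product of moduli M = 5 · 19 · 16 · 3 = 4560.
Merge one congruence at a time:
  Start: x ≡ 4 (mod 5).
  Combine with x ≡ 5 (mod 19); new modulus lcm = 95.
    Write x = 4 + 5·t and substitute into x ≡ 5 (mod 19): 5·t ≡ 5 − 4 = 1 (mod 19).
    The inverse of 5 mod 19 is 4 (since 5·4 = 20 = 1·19 + 1), so t ≡ 4·1 = 4 ≡ 4 (mod 19).
    Then x = 4 + 5·4 = 24, valid modulo lcm(5, 19) = 95: x ≡ 24 (mod 95).
  Combine with x ≡ 0 (mod 16); new modulus lcm = 1520.
    Write x = 24 + 95·t and substitute into x ≡ 0 (mod 16): 95·t ≡ 0 − 24 = -24 (mod 16).
    Reduce coefficients mod 16: 15·t ≡ 8 (mod 16).
    The inverse of 15 mod 16 is 15 (since 15·15 = 225 = 14·16 + 1), so t ≡ 15·8 = 120 ≡ 8 (mod 16).
    Then x = 24 + 95·8 = 784, valid modulo lcm(95, 16) = 1520: x ≡ 784 (mod 1520).
  Combine with x ≡ 2 (mod 3); new modulus lcm = 4560.
    Write x = 784 + 1520·t and substitute into x ≡ 2 (mod 3): 1520·t ≡ 2 − 784 = -782 (mod 3).
    Reduce coefficients mod 3: 2·t ≡ 1 (mod 3).
    The inverse of 2 mod 3 is 2 (since 2·2 = 4 = 1·3 + 1), so t ≡ 2·1 = 2 ≡ 2 (mod 3).
    Then x = 784 + 1520·2 = 3824, valid modulo lcm(1520, 3) = 4560: x ≡ 3824 (mod 4560).
Verify against each original: 3824 mod 5 = 4, 3824 mod 19 = 5, 3824 mod 16 = 0, 3824 mod 3 = 2.

x ≡ 3824 (mod 4560).


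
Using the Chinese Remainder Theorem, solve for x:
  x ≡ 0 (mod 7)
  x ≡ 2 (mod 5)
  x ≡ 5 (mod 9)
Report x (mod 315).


Moduli 7, 5, 9 are pairwise coprime; by CRT there is a unique solution modulo M = 7 · 5 · 9 = 315.
Solve pairwise, accumulating the modulus:
  Start with x ≡ 0 (mod 7).
  Combine with x ≡ 2 (mod 5): since gcd(7, 5) = 1, we get a unique residue mod 35.
    Write x = 0 + 7·t and substitute into x ≡ 2 (mod 5): 7·t ≡ 2 − 0 = 2 (mod 5).
    Reduce coefficients mod 5: 2·t ≡ 2 (mod 5).
    The inverse of 2 mod 5 is 3 (since 2·3 = 6 = 1·5 + 1), so t ≡ 3·2 = 6 ≡ 1 (mod 5).
    Then x = 0 + 7·1 = 7, valid modulo lcm(7, 5) = 35: x ≡ 7 (mod 35).
  Combine with x ≡ 5 (mod 9): since gcd(35, 9) = 1, we get a unique residue mod 315.
    Write x = 7 + 35·t and substitute into x ≡ 5 (mod 9): 35·t ≡ 5 − 7 = -2 (mod 9).
    Reduce coefficients mod 9: 8·t ≡ 7 (mod 9).
    The inverse of 8 mod 9 is 8 (since 8·8 = 64 = 7·9 + 1), so t ≡ 8·7 = 56 ≡ 2 (mod 9).
    Then x = 7 + 35·2 = 77, valid modulo lcm(35, 9) = 315: x ≡ 77 (mod 315).
Verify: 77 mod 7 = 0 ✓, 77 mod 5 = 2 ✓, 77 mod 9 = 5 ✓.

x ≡ 77 (mod 315).


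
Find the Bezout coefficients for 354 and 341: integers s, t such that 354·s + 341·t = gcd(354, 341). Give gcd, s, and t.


Euclidean algorithm on (354, 341) — divide until remainder is 0:
  354 = 1 · 341 + 13
  341 = 26 · 13 + 3
  13 = 4 · 3 + 1
  3 = 3 · 1 + 0
gcd(354, 341) = 1.
Track Bezout coefficients alongside the remainders: start with r₀ = 354 = a·1 + b·0 (s = 1, t = 0) and r₁ = 341 = a·0 + b·1 (s = 0, t = 1); each new remainder r_{k+1} = r_{k-1} − q_k·r_k inherits s_{k+1} = s_{k-1} − q_k·s_k, t_{k+1} = t_{k-1} − q_k·t_k, so r_k = a·s_k + b·t_k at every step:
  q = 1: r = 13, s = 1 − 1·0 = 1, t = 0 − 1·1 = -1  (check: 354·1 + 341·(-1) = 13)
  q = 26: r = 3, s = 0 − 26·1 = -26, t = 1 − 26·(-1) = 27  (check: 354·(-26) + 341·27 = 3)
  q = 4: r = 1, s = 1 − 4·(-26) = 105, t = -1 − 4·27 = -109  (check: 354·105 + 341·(-109) = 1)
The row with r = 1 (the gcd) gives the Bezout coefficients s = 105, t = -109.
Result: 354 · (105) + 341 · (-109) = 1.

gcd(354, 341) = 1; s = 105, t = -109 (check: 354·105 + 341·(-109) = 1).


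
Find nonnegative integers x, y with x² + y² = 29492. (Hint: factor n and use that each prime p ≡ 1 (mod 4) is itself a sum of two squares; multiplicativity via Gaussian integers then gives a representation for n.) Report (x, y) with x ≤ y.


Step 1: Factor n = 29492 = 2^2 · 73 · 101.
Step 2: Check the mod-4 condition on each prime factor: 2 = 2 (special); 73 ≡ 1 (mod 4), exponent 1; 101 ≡ 1 (mod 4), exponent 1.
All primes ≡ 3 (mod 4) appear to even exponent (or don't appear), so by the two-squares theorem n IS expressible as a sum of two squares.
Step 3: Build a representation. Group n = k² · m with k = 2 and m = 73 · 101 = 7373 (a product of primes ≡ 1 (mod 4)); a representation of m scales to one of n via (k·x)² + (k·y)² = k²(x² + y²). Each prime p ≡ 1 (mod 4) is itself a sum of two squares; find a² by testing p − a² for a perfect square:
  73: 73 − 1² = 72, 73 − 2² = 69, 73 − 3² = 64 = 8² ⇒ 73 = 3² + 8².
  101: 101 − 1² = 100 = 10² ⇒ 101 = 1² + 10².
  Combine using the Brahmagupta–Fibonacci identity (a² + b²)(c² + d²) = (ac − bd)² + (ad + bc)² = (ac + bd)² + (ad − bc)²:
  73 · 101 = 7373: from (3² + 8²)(1² + 10²), take (3·1 − 8·10, 3·10 + 8·1) = (3 − 80, 30 + 8) = (-77, 38); dropping signs (only squares matter) gives (77, 38); check 77² + 38² = 5929 + 1444 = 7373 ✓.
  Scale by k = 2: (2·77, 2·38) = (154, 76).
Step 4: Order so x ≤ y and verify: 76² + 154² = 5776 + 23716 = 29492 = n. ✓

n = 29492 = 76² + 154² (one valid representation with x ≤ y).


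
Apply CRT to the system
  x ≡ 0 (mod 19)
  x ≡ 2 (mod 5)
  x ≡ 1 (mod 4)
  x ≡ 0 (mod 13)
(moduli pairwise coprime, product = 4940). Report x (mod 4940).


Product of moduli M = 19 · 5 · 4 · 13 = 4940.
Merge one congruence at a time:
  Start: x ≡ 0 (mod 19).
  Combine with x ≡ 2 (mod 5); new modulus lcm = 95.
    Write x = 0 + 19·t and substitute into x ≡ 2 (mod 5): 19·t ≡ 2 − 0 = 2 (mod 5).
    Reduce coefficients mod 5: 4·t ≡ 2 (mod 5).
    The inverse of 4 mod 5 is 4 (since 4·4 = 16 = 3·5 + 1), so t ≡ 4·2 = 8 ≡ 3 (mod 5).
    Then x = 0 + 19·3 = 57, valid modulo lcm(19, 5) = 95: x ≡ 57 (mod 95).
  Combine with x ≡ 1 (mod 4); new modulus lcm = 380.
    Write x = 57 + 95·t and substitute into x ≡ 1 (mod 4): 95·t ≡ 1 − 57 = -56 (mod 4).
    Reduce coefficients mod 4: 3·t ≡ 0 (mod 4).
    The inverse of 3 mod 4 is 3 (since 3·3 = 9 = 2·4 + 1), so t ≡ 3·0 = 0 ≡ 0 (mod 4).
    Then x = 57 + 95·0 = 57, valid modulo lcm(95, 4) = 380: x ≡ 57 (mod 380).
  Combine with x ≡ 0 (mod 13); new modulus lcm = 4940.
    Write x = 57 + 380·t and substitute into x ≡ 0 (mod 13): 380·t ≡ 0 − 57 = -57 (mod 13).
    Reduce coefficients mod 13: 3·t ≡ 8 (mod 13).
    The inverse of 3 mod 13 is 9 (since 3·9 = 27 = 2·13 + 1), so t ≡ 9·8 = 72 ≡ 7 (mod 13).
    Then x = 57 + 380·7 = 2717, valid modulo lcm(380, 13) = 4940: x ≡ 2717 (mod 4940).
Verify against each original: 2717 mod 19 = 0, 2717 mod 5 = 2, 2717 mod 4 = 1, 2717 mod 13 = 0.

x ≡ 2717 (mod 4940).


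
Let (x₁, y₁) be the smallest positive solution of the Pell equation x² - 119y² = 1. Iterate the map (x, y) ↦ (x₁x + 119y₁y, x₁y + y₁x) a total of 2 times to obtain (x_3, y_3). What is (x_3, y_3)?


Step 1: Find the fundamental solution (x₁, y₁) of x² - 119y² = 1.
  Expand √119 as a continued fraction. a₀ = ⌊√119⌋ = 10; iterate m_{k+1} = d_k·a_k − m_k, d_{k+1} = (119 − m_{k+1}²)/d_k, a_{k+1} = ⌊(a₀ + m_{k+1})/d_{k+1}⌋ (starting m₀ = 0, d₀ = 1), with convergents p_k = a_k·p_{k-1} + p_{k-2}, q_k = a_k·q_{k-1} + q_{k-2} (p₋₁ = 1, q₋₁ = 0):
  k = 0: a₀ = 10; p₀/q₀ = 10/1; p₀² − 119·q₀² = 100 − 119 = -19.
  k = 1: m = 10, d = 19, a = ⌊(10 + 10)/19⌋ = 1; p/q = (1·10 + 1)/(1·1 + 0) = 11/1; p² − 119·q² = 121 − 119 = 2.
  k = 2: m = 9, d = 2, a = ⌊(10 + 9)/2⌋ = 9; p/q = (9·11 + 10)/(9·1 + 1) = 109/10; p² − 119·q² = 11881 − 11900 = -19.
  k = 3: m = 9, d = 19, a = ⌊(10 + 9)/19⌋ = 1; p/q = (1·109 + 11)/(1·10 + 1) = 120/11; p² − 119·q² = 14400 − 14399 = 1.
  The first convergent with p² − 119·q² = 1 gives the fundamental solution (x₁, y₁) = (120, 11).
Step 2: Apply the recurrence (x_{n+1}, y_{n+1}) = (x₁x_n + 119y₁y_n, x₁y_n + y₁x_n) repeatedly.
  From (x_1, y_1) = (120, 11): x_2 = 120·120 + 119·11·11 = 28799; y_2 = 120·11 + 11·120 = 2640.
  From (x_2, y_2) = (28799, 2640): x_3 = 120·28799 + 119·11·2640 = 6911640; y_3 = 120·2640 + 11·28799 = 633589.
Step 3: Verify x_3² - 119·y_3² = 47770767489600 - 47770767489599 = 1 (should be 1). ✓

(x_1, y_1) = (120, 11); (x_3, y_3) = (6911640, 633589).


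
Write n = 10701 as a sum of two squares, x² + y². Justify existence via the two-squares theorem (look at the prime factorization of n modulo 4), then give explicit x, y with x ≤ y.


Step 1: Factor n = 10701 = 3^2 · 29 · 41.
Step 2: Check the mod-4 condition on each prime factor: 3 ≡ 3 (mod 4), exponent 2 (must be even); 29 ≡ 1 (mod 4), exponent 1; 41 ≡ 1 (mod 4), exponent 1.
All primes ≡ 3 (mod 4) appear to even exponent (or don't appear), so by the two-squares theorem n IS expressible as a sum of two squares.
Step 3: Build a representation. Group n = k² · m with k = 3 and m = 29 · 41 = 1189 (a product of primes ≡ 1 (mod 4)); a representation of m scales to one of n via (k·x)² + (k·y)² = k²(x² + y²). Each prime p ≡ 1 (mod 4) is itself a sum of two squares; find a² by testing p − a² for a perfect square:
  29: 29 − 1² = 28, 29 − 2² = 25 = 5² ⇒ 29 = 2² + 5².
  41: 41 − 1² = 40, 41 − 2² = 37, 41 − 3² = 32, 41 − 4² = 25 = 5² ⇒ 41 = 4² + 5².
  Combine using the Brahmagupta–Fibonacci identity (a² + b²)(c² + d²) = (ac − bd)² + (ad + bc)² = (ac + bd)² + (ad − bc)²:
  29 · 41 = 1189: from (2² + 5²)(4² + 5²), take (2·4 − 5·5, 2·5 + 5·4) = (8 − 25, 10 + 20) = (-17, 30); dropping signs (only squares matter) gives (17, 30); check 17² + 30² = 289 + 900 = 1189 ✓.
  Scale by k = 3: (3·17, 3·30) = (51, 90).
Step 4: Order so x ≤ y and verify: 51² + 90² = 2601 + 8100 = 10701 = n. ✓

n = 10701 = 51² + 90² (one valid representation with x ≤ y).


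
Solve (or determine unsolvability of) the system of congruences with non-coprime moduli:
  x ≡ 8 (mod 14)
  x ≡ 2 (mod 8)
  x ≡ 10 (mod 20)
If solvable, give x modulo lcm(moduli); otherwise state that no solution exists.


Moduli 14, 8, 20 are not pairwise coprime, so CRT works modulo lcm(m_i) when all pairwise compatibility conditions hold.
Pairwise compatibility: gcd(m_i, m_j) must divide a_i - a_j for every pair.
Merge one congruence at a time:
  Start: x ≡ 8 (mod 14).
  Combine with x ≡ 2 (mod 8): gcd(14, 8) = 2; 2 - 8 = -6, which IS divisible by 2, so compatible.
    Write x = 8 + 14·t and substitute into x ≡ 2 (mod 8): 14·t ≡ 2 − 8 = -6 (mod 8).
    Divide the congruence (and modulus) by g = 2: 7·t ≡ -3 (mod 4).
    Reduce coefficients mod 4: 3·t ≡ 1 (mod 4).
    The inverse of 3 mod 4 is 3 (since 3·3 = 9 = 2·4 + 1), so t ≡ 3·1 = 3 ≡ 3 (mod 4).
    Then x = 8 + 14·3 = 50, valid modulo lcm(14, 8) = 56: x ≡ 50 (mod 56).
  Combine with x ≡ 10 (mod 20): gcd(56, 20) = 4; 10 - 50 = -40, which IS divisible by 4, so compatible.
    Write x = 50 + 56·t and substitute into x ≡ 10 (mod 20): 56·t ≡ 10 − 50 = -40 (mod 20).
    Divide the congruence (and modulus) by g = 4: 14·t ≡ -10 (mod 5).
    Reduce coefficients mod 5: 4·t ≡ 0 (mod 5).
    The inverse of 4 mod 5 is 4 (since 4·4 = 16 = 3·5 + 1), so t ≡ 4·0 = 0 ≡ 0 (mod 5).
    Then x = 50 + 56·0 = 50, valid modulo lcm(56, 20) = 280: x ≡ 50 (mod 280).
Verify: 50 mod 14 = 8, 50 mod 8 = 2, 50 mod 20 = 10.

x ≡ 50 (mod 280).


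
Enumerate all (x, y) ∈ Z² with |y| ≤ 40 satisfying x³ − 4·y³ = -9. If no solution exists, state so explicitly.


The equation is x³ - 4y³ = -9. For fixed y, x³ = 4·y³ − 9, so a solution requires the RHS to be a perfect cube.
Strategy: iterate y from -40 to 40, compute RHS = 4·y³ − 9, and check whether it is a (positive or negative) perfect cube.
Check small values of y:
  y = 0: RHS = -9 is not a perfect cube.
  y = 1: RHS = -5 is not a perfect cube.
  y = -1: RHS = -13 is not a perfect cube.
  y = 2: RHS = 23 is not a perfect cube.
  y = -2: RHS = -41 is not a perfect cube.
  y = 3: RHS = 99 is not a perfect cube.
  y = -3: RHS = -117 is not a perfect cube.
Continuing the search up to |y| = 40 finds no solutions either.
No (x, y) in the scanned range satisfies the equation.

No integer solutions with |y| ≤ 40.


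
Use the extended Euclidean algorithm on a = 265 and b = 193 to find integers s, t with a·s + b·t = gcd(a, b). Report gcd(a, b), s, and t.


Euclidean algorithm on (265, 193) — divide until remainder is 0:
  265 = 1 · 193 + 72
  193 = 2 · 72 + 49
  72 = 1 · 49 + 23
  49 = 2 · 23 + 3
  23 = 7 · 3 + 2
  3 = 1 · 2 + 1
  2 = 2 · 1 + 0
gcd(265, 193) = 1.
Track Bezout coefficients alongside the remainders: start with r₀ = 265 = a·1 + b·0 (s = 1, t = 0) and r₁ = 193 = a·0 + b·1 (s = 0, t = 1); each new remainder r_{k+1} = r_{k-1} − q_k·r_k inherits s_{k+1} = s_{k-1} − q_k·s_k, t_{k+1} = t_{k-1} − q_k·t_k, so r_k = a·s_k + b·t_k at every step:
  q = 1: r = 72, s = 1 − 1·0 = 1, t = 0 − 1·1 = -1  (check: 265·1 + 193·(-1) = 72)
  q = 2: r = 49, s = 0 − 2·1 = -2, t = 1 − 2·(-1) = 3  (check: 265·(-2) + 193·3 = 49)
  q = 1: r = 23, s = 1 − 1·(-2) = 3, t = -1 − 1·3 = -4  (check: 265·3 + 193·(-4) = 23)
  q = 2: r = 3, s = -2 − 2·3 = -8, t = 3 − 2·(-4) = 11  (check: 265·(-8) + 193·11 = 3)
  q = 7: r = 2, s = 3 − 7·(-8) = 59, t = -4 − 7·11 = -81  (check: 265·59 + 193·(-81) = 2)
  q = 1: r = 1, s = -8 − 1·59 = -67, t = 11 − 1·(-81) = 92  (check: 265·(-67) + 193·92 = 1)
The row with r = 1 (the gcd) gives the Bezout coefficients s = -67, t = 92.
Result: 265 · (-67) + 193 · (92) = 1.

gcd(265, 193) = 1; s = -67, t = 92 (check: 265·(-67) + 193·92 = 1).


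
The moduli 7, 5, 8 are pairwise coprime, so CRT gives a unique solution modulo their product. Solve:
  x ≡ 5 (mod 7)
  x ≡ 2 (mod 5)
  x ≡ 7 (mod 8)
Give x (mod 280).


Moduli 7, 5, 8 are pairwise coprime; by CRT there is a unique solution modulo M = 7 · 5 · 8 = 280.
Solve pairwise, accumulating the modulus:
  Start with x ≡ 5 (mod 7).
  Combine with x ≡ 2 (mod 5): since gcd(7, 5) = 1, we get a unique residue mod 35.
    Write x = 5 + 7·t and substitute into x ≡ 2 (mod 5): 7·t ≡ 2 − 5 = -3 (mod 5).
    Reduce coefficients mod 5: 2·t ≡ 2 (mod 5).
    The inverse of 2 mod 5 is 3 (since 2·3 = 6 = 1·5 + 1), so t ≡ 3·2 = 6 ≡ 1 (mod 5).
    Then x = 5 + 7·1 = 12, valid modulo lcm(7, 5) = 35: x ≡ 12 (mod 35).
  Combine with x ≡ 7 (mod 8): since gcd(35, 8) = 1, we get a unique residue mod 280.
    Write x = 12 + 35·t and substitute into x ≡ 7 (mod 8): 35·t ≡ 7 − 12 = -5 (mod 8).
    Reduce coefficients mod 8: 3·t ≡ 3 (mod 8).
    The inverse of 3 mod 8 is 3 (since 3·3 = 9 = 1·8 + 1), so t ≡ 3·3 = 9 ≡ 1 (mod 8).
    Then x = 12 + 35·1 = 47, valid modulo lcm(35, 8) = 280: x ≡ 47 (mod 280).
Verify: 47 mod 7 = 5 ✓, 47 mod 5 = 2 ✓, 47 mod 8 = 7 ✓.

x ≡ 47 (mod 280).


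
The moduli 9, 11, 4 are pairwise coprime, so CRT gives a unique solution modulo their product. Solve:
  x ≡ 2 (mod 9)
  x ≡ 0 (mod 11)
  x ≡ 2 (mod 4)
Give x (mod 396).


Moduli 9, 11, 4 are pairwise coprime; by CRT there is a unique solution modulo M = 9 · 11 · 4 = 396.
Solve pairwise, accumulating the modulus:
  Start with x ≡ 2 (mod 9).
  Combine with x ≡ 0 (mod 11): since gcd(9, 11) = 1, we get a unique residue mod 99.
    Write x = 2 + 9·t and substitute into x ≡ 0 (mod 11): 9·t ≡ 0 − 2 = -2 (mod 11).
    Reduce coefficients mod 11: 9·t ≡ 9 (mod 11).
    The inverse of 9 mod 11 is 5 (since 9·5 = 45 = 4·11 + 1), so t ≡ 5·9 = 45 ≡ 1 (mod 11).
    Then x = 2 + 9·1 = 11, valid modulo lcm(9, 11) = 99: x ≡ 11 (mod 99).
  Combine with x ≡ 2 (mod 4): since gcd(99, 4) = 1, we get a unique residue mod 396.
    Write x = 11 + 99·t and substitute into x ≡ 2 (mod 4): 99·t ≡ 2 − 11 = -9 (mod 4).
    Reduce coefficients mod 4: 3·t ≡ 3 (mod 4).
    The inverse of 3 mod 4 is 3 (since 3·3 = 9 = 2·4 + 1), so t ≡ 3·3 = 9 ≡ 1 (mod 4).
    Then x = 11 + 99·1 = 110, valid modulo lcm(99, 4) = 396: x ≡ 110 (mod 396).
Verify: 110 mod 9 = 2 ✓, 110 mod 11 = 0 ✓, 110 mod 4 = 2 ✓.

x ≡ 110 (mod 396).


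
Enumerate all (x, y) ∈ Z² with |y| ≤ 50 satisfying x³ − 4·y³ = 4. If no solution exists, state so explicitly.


The equation is x³ - 4y³ = 4. For fixed y, x³ = 4·y³ + 4, so a solution requires the RHS to be a perfect cube.
Strategy: iterate y from -50 to 50, compute RHS = 4·y³ + 4, and check whether it is a (positive or negative) perfect cube.
Check small values of y:
  y = 0: RHS = 4 is not a perfect cube.
  y = 1: RHS = 8 = (2)³ ⇒ x = 2 works.
  y = -1: RHS = 0 = (0)³ ⇒ x = 0 works.
  y = 2: RHS = 36 is not a perfect cube.
  y = -2: RHS = -28 is not a perfect cube.
  y = 3: RHS = 112 is not a perfect cube.
  y = -3: RHS = -104 is not a perfect cube.
Continuing the search up to |y| = 50 finds no further solutions beyond those listed.
Collected solutions: (0, -1), (2, 1).

Solutions (with |y| ≤ 50): (0, -1), (2, 1).


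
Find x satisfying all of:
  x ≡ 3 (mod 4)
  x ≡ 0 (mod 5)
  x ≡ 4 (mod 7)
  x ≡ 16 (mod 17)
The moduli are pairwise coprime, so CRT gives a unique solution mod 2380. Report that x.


Product of moduli M = 4 · 5 · 7 · 17 = 2380.
Merge one congruence at a time:
  Start: x ≡ 3 (mod 4).
  Combine with x ≡ 0 (mod 5); new modulus lcm = 20.
    Write x = 3 + 4·t and substitute into x ≡ 0 (mod 5): 4·t ≡ 0 − 3 = -3 (mod 5).
    Reduce coefficients mod 5: 4·t ≡ 2 (mod 5).
    The inverse of 4 mod 5 is 4 (since 4·4 = 16 = 3·5 + 1), so t ≡ 4·2 = 8 ≡ 3 (mod 5).
    Then x = 3 + 4·3 = 15, valid modulo lcm(4, 5) = 20: x ≡ 15 (mod 20).
  Combine with x ≡ 4 (mod 7); new modulus lcm = 140.
    Write x = 15 + 20·t and substitute into x ≡ 4 (mod 7): 20·t ≡ 4 − 15 = -11 (mod 7).
    Reduce coefficients mod 7: 6·t ≡ 3 (mod 7).
    The inverse of 6 mod 7 is 6 (since 6·6 = 36 = 5·7 + 1), so t ≡ 6·3 = 18 ≡ 4 (mod 7).
    Then x = 15 + 20·4 = 95, valid modulo lcm(20, 7) = 140: x ≡ 95 (mod 140).
  Combine with x ≡ 16 (mod 17); new modulus lcm = 2380.
    Write x = 95 + 140·t and substitute into x ≡ 16 (mod 17): 140·t ≡ 16 − 95 = -79 (mod 17).
    Reduce coefficients mod 17: 4·t ≡ 6 (mod 17).
    The inverse of 4 mod 17 is 13 (since 4·13 = 52 = 3·17 + 1), so t ≡ 13·6 = 78 ≡ 10 (mod 17).
    Then x = 95 + 140·10 = 1495, valid modulo lcm(140, 17) = 2380: x ≡ 1495 (mod 2380).
Verify against each original: 1495 mod 4 = 3, 1495 mod 5 = 0, 1495 mod 7 = 4, 1495 mod 17 = 16.

x ≡ 1495 (mod 2380).


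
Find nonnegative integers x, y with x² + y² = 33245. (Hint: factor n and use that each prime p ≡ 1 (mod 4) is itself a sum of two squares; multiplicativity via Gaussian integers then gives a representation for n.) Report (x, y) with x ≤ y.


Step 1: Factor n = 33245 = 5 · 61 · 109.
Step 2: Check the mod-4 condition on each prime factor: 5 ≡ 1 (mod 4), exponent 1; 61 ≡ 1 (mod 4), exponent 1; 109 ≡ 1 (mod 4), exponent 1.
All primes ≡ 3 (mod 4) appear to even exponent (or don't appear), so by the two-squares theorem n IS expressible as a sum of two squares.
Step 3: Build a representation. Here n = 5 · 61 · 109 is a product of primes ≡ 1 (mod 4). Each prime p ≡ 1 (mod 4) is itself a sum of two squares; find a² by testing p − a² for a perfect square:
  5: 5 − 1² = 4 = 2² ⇒ 5 = 1² + 2².
  61: 61 − 1² = 60, 61 − 2² = 57, 61 − 3² = 52, 61 − 4² = 45, 61 − 5² = 36 = 6² ⇒ 61 = 5² + 6².
  109: 109 − 1² = 108, 109 − 2² = 105, 109 − 3² = 100 = 10² ⇒ 109 = 3² + 10².
  Combine using the Brahmagupta–Fibonacci identity (a² + b²)(c² + d²) = (ac − bd)² + (ad + bc)² = (ac + bd)² + (ad − bc)²:
  5 · 61 = 305: from (1² + 2²)(5² + 6²), take (1·5 − 2·6, 1·6 + 2·5) = (5 − 12, 6 + 10) = (-7, 16); dropping signs (only squares matter) gives (7, 16); check 7² + 16² = 49 + 256 = 305 ✓.
  305 · 109 = 33245: from (7² + 16²)(3² + 10²), take (7·3 − 16·10, 7·10 + 16·3) = (21 − 160, 70 + 48) = (-139, 118); dropping signs (only squares matter) gives (139, 118); check 139² + 118² = 19321 + 13924 = 33245 ✓.
Step 4: Order so x ≤ y and verify: 118² + 139² = 13924 + 19321 = 33245 = n. ✓

n = 33245 = 118² + 139² (one valid representation with x ≤ y).


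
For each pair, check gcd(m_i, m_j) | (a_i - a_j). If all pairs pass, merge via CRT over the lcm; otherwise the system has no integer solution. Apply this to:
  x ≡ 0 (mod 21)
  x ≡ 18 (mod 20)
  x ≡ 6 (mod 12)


Moduli 21, 20, 12 are not pairwise coprime, so CRT works modulo lcm(m_i) when all pairwise compatibility conditions hold.
Pairwise compatibility: gcd(m_i, m_j) must divide a_i - a_j for every pair.
Merge one congruence at a time:
  Start: x ≡ 0 (mod 21).
  Combine with x ≡ 18 (mod 20): gcd(21, 20) = 1; 18 - 0 = 18, which IS divisible by 1, so compatible.
    Write x = 0 + 21·t and substitute into x ≡ 18 (mod 20): 21·t ≡ 18 − 0 = 18 (mod 20).
    Reduce coefficients mod 20: 1·t ≡ 18 (mod 20).
    So t ≡ 18 (mod 20).
    Then x = 0 + 21·18 = 378, valid modulo lcm(21, 20) = 420: x ≡ 378 (mod 420).
  Combine with x ≡ 6 (mod 12): gcd(420, 12) = 12; 6 - 378 = -372, which IS divisible by 12, so compatible.
    Write x = 378 + 420·t and substitute into x ≡ 6 (mod 12): 420·t ≡ 6 − 378 = -372 (mod 12).
    Divide the congruence (and modulus) by g = 12: 35·t ≡ -31 (mod 1).
    Modulo 1 every t works; take t = 0.
    Then x = 378 + 420·0 = 378, valid modulo lcm(420, 12) = 420: x ≡ 378 (mod 420).
Verify: 378 mod 21 = 0, 378 mod 20 = 18, 378 mod 12 = 6.

x ≡ 378 (mod 420).


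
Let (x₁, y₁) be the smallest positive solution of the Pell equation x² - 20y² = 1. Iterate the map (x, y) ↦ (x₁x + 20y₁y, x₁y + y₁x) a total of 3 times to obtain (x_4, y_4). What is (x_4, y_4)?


Step 1: Find the fundamental solution (x₁, y₁) of x² - 20y² = 1.
  Expand √20 as a continued fraction. a₀ = ⌊√20⌋ = 4; iterate m_{k+1} = d_k·a_k − m_k, d_{k+1} = (20 − m_{k+1}²)/d_k, a_{k+1} = ⌊(a₀ + m_{k+1})/d_{k+1}⌋ (starting m₀ = 0, d₀ = 1), with convergents p_k = a_k·p_{k-1} + p_{k-2}, q_k = a_k·q_{k-1} + q_{k-2} (p₋₁ = 1, q₋₁ = 0):
  k = 0: a₀ = 4; p₀/q₀ = 4/1; p₀² − 20·q₀² = 16 − 20 = -4.
  k = 1: m = 4, d = 4, a = ⌊(4 + 4)/4⌋ = 2; p/q = (2·4 + 1)/(2·1 + 0) = 9/2; p² − 20·q² = 81 − 80 = 1.
  The first convergent with p² − 20·q² = 1 gives the fundamental solution (x₁, y₁) = (9, 2).
Step 2: Apply the recurrence (x_{n+1}, y_{n+1}) = (x₁x_n + 20y₁y_n, x₁y_n + y₁x_n) repeatedly.
  From (x_1, y_1) = (9, 2): x_2 = 9·9 + 20·2·2 = 161; y_2 = 9·2 + 2·9 = 36.
  From (x_2, y_2) = (161, 36): x_3 = 9·161 + 20·2·36 = 2889; y_3 = 9·36 + 2·161 = 646.
  From (x_3, y_3) = (2889, 646): x_4 = 9·2889 + 20·2·646 = 51841; y_4 = 9·646 + 2·2889 = 11592.
Step 3: Verify x_4² - 20·y_4² = 2687489281 - 2687489280 = 1 (should be 1). ✓

(x_1, y_1) = (9, 2); (x_4, y_4) = (51841, 11592).


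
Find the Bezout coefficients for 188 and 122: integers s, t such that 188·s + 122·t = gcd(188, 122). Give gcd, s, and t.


Euclidean algorithm on (188, 122) — divide until remainder is 0:
  188 = 1 · 122 + 66
  122 = 1 · 66 + 56
  66 = 1 · 56 + 10
  56 = 5 · 10 + 6
  10 = 1 · 6 + 4
  6 = 1 · 4 + 2
  4 = 2 · 2 + 0
gcd(188, 122) = 2.
Track Bezout coefficients alongside the remainders: start with r₀ = 188 = a·1 + b·0 (s = 1, t = 0) and r₁ = 122 = a·0 + b·1 (s = 0, t = 1); each new remainder r_{k+1} = r_{k-1} − q_k·r_k inherits s_{k+1} = s_{k-1} − q_k·s_k, t_{k+1} = t_{k-1} − q_k·t_k, so r_k = a·s_k + b·t_k at every step:
  q = 1: r = 66, s = 1 − 1·0 = 1, t = 0 − 1·1 = -1  (check: 188·1 + 122·(-1) = 66)
  q = 1: r = 56, s = 0 − 1·1 = -1, t = 1 − 1·(-1) = 2  (check: 188·(-1) + 122·2 = 56)
  q = 1: r = 10, s = 1 − 1·(-1) = 2, t = -1 − 1·2 = -3  (check: 188·2 + 122·(-3) = 10)
  q = 5: r = 6, s = -1 − 5·2 = -11, t = 2 − 5·(-3) = 17  (check: 188·(-11) + 122·17 = 6)
  q = 1: r = 4, s = 2 − 1·(-11) = 13, t = -3 − 1·17 = -20  (check: 188·13 + 122·(-20) = 4)
  q = 1: r = 2, s = -11 − 1·13 = -24, t = 17 − 1·(-20) = 37  (check: 188·(-24) + 122·37 = 2)
The row with r = 2 (the gcd) gives the Bezout coefficients s = -24, t = 37.
Result: 188 · (-24) + 122 · (37) = 2.

gcd(188, 122) = 2; s = -24, t = 37 (check: 188·(-24) + 122·37 = 2).


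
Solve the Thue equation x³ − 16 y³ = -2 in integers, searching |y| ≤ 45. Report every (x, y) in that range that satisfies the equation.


The equation is x³ - 16y³ = -2. For fixed y, x³ = 16·y³ − 2, so a solution requires the RHS to be a perfect cube.
Strategy: iterate y from -45 to 45, compute RHS = 16·y³ − 2, and check whether it is a (positive or negative) perfect cube.
Check small values of y:
  y = 0: RHS = -2 is not a perfect cube.
  y = 1: RHS = 14 is not a perfect cube.
  y = -1: RHS = -18 is not a perfect cube.
  y = 2: RHS = 126 is not a perfect cube.
  y = -2: RHS = -130 is not a perfect cube.
  y = 3: RHS = 430 is not a perfect cube.
  y = -3: RHS = -434 is not a perfect cube.
Continuing the search up to |y| = 45 finds no solutions either.
No (x, y) in the scanned range satisfies the equation.

No integer solutions with |y| ≤ 45.


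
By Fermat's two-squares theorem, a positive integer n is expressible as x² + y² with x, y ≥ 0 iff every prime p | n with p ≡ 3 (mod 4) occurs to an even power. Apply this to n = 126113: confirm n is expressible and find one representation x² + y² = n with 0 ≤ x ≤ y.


Step 1: Factor n = 126113 = 13 · 89 · 109.
Step 2: Check the mod-4 condition on each prime factor: 13 ≡ 1 (mod 4), exponent 1; 89 ≡ 1 (mod 4), exponent 1; 109 ≡ 1 (mod 4), exponent 1.
All primes ≡ 3 (mod 4) appear to even exponent (or don't appear), so by the two-squares theorem n IS expressible as a sum of two squares.
Step 3: Build a representation. Here n = 13 · 89 · 109 is a product of primes ≡ 1 (mod 4). Each prime p ≡ 1 (mod 4) is itself a sum of two squares; find a² by testing p − a² for a perfect square:
  13: 13 − 1² = 12, 13 − 2² = 9 = 3² ⇒ 13 = 2² + 3².
  89: 89 − 1² = 88, 89 − 2² = 85, 89 − 3² = 80, 89 − 4² = 73, 89 − 5² = 64 = 8² ⇒ 89 = 5² + 8².
  109: 109 − 1² = 108, 109 − 2² = 105, 109 − 3² = 100 = 10² ⇒ 109 = 3² + 10².
  Combine using the Brahmagupta–Fibonacci identity (a² + b²)(c² + d²) = (ac − bd)² + (ad + bc)² = (ac + bd)² + (ad − bc)²:
  13 · 89 = 1157: from (2² + 3²)(5² + 8²), take (2·5 − 3·8, 2·8 + 3·5) = (10 − 24, 16 + 15) = (-14, 31); dropping signs (only squares matter) gives (14, 31); check 14² + 31² = 196 + 961 = 1157 ✓.
  1157 · 109 = 126113: from (14² + 31²)(3² + 10²), take (14·3 − 31·10, 14·10 + 31·3) = (42 − 310, 140 + 93) = (-268, 233); dropping signs (only squares matter) gives (268, 233); check 268² + 233² = 71824 + 54289 = 126113 ✓.
Step 4: Order so x ≤ y and verify: 233² + 268² = 54289 + 71824 = 126113 = n. ✓

n = 126113 = 233² + 268² (one valid representation with x ≤ y).


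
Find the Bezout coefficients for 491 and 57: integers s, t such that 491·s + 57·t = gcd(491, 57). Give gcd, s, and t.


Euclidean algorithm on (491, 57) — divide until remainder is 0:
  491 = 8 · 57 + 35
  57 = 1 · 35 + 22
  35 = 1 · 22 + 13
  22 = 1 · 13 + 9
  13 = 1 · 9 + 4
  9 = 2 · 4 + 1
  4 = 4 · 1 + 0
gcd(491, 57) = 1.
Track Bezout coefficients alongside the remainders: start with r₀ = 491 = a·1 + b·0 (s = 1, t = 0) and r₁ = 57 = a·0 + b·1 (s = 0, t = 1); each new remainder r_{k+1} = r_{k-1} − q_k·r_k inherits s_{k+1} = s_{k-1} − q_k·s_k, t_{k+1} = t_{k-1} − q_k·t_k, so r_k = a·s_k + b·t_k at every step:
  q = 8: r = 35, s = 1 − 8·0 = 1, t = 0 − 8·1 = -8  (check: 491·1 + 57·(-8) = 35)
  q = 1: r = 22, s = 0 − 1·1 = -1, t = 1 − 1·(-8) = 9  (check: 491·(-1) + 57·9 = 22)
  q = 1: r = 13, s = 1 − 1·(-1) = 2, t = -8 − 1·9 = -17  (check: 491·2 + 57·(-17) = 13)
  q = 1: r = 9, s = -1 − 1·2 = -3, t = 9 − 1·(-17) = 26  (check: 491·(-3) + 57·26 = 9)
  q = 1: r = 4, s = 2 − 1·(-3) = 5, t = -17 − 1·26 = -43  (check: 491·5 + 57·(-43) = 4)
  q = 2: r = 1, s = -3 − 2·5 = -13, t = 26 − 2·(-43) = 112  (check: 491·(-13) + 57·112 = 1)
The row with r = 1 (the gcd) gives the Bezout coefficients s = -13, t = 112.
Result: 491 · (-13) + 57 · (112) = 1.

gcd(491, 57) = 1; s = -13, t = 112 (check: 491·(-13) + 57·112 = 1).


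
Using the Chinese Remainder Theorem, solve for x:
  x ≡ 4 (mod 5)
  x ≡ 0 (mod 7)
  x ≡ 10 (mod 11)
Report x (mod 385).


Moduli 5, 7, 11 are pairwise coprime; by CRT there is a unique solution modulo M = 5 · 7 · 11 = 385.
Solve pairwise, accumulating the modulus:
  Start with x ≡ 4 (mod 5).
  Combine with x ≡ 0 (mod 7): since gcd(5, 7) = 1, we get a unique residue mod 35.
    Write x = 4 + 5·t and substitute into x ≡ 0 (mod 7): 5·t ≡ 0 − 4 = -4 (mod 7).
    Reduce coefficients mod 7: 5·t ≡ 3 (mod 7).
    The inverse of 5 mod 7 is 3 (since 5·3 = 15 = 2·7 + 1), so t ≡ 3·3 = 9 ≡ 2 (mod 7).
    Then x = 4 + 5·2 = 14, valid modulo lcm(5, 7) = 35: x ≡ 14 (mod 35).
  Combine with x ≡ 10 (mod 11): since gcd(35, 11) = 1, we get a unique residue mod 385.
    Write x = 14 + 35·t and substitute into x ≡ 10 (mod 11): 35·t ≡ 10 − 14 = -4 (mod 11).
    Reduce coefficients mod 11: 2·t ≡ 7 (mod 11).
    The inverse of 2 mod 11 is 6 (since 2·6 = 12 = 1·11 + 1), so t ≡ 6·7 = 42 ≡ 9 (mod 11).
    Then x = 14 + 35·9 = 329, valid modulo lcm(35, 11) = 385: x ≡ 329 (mod 385).
Verify: 329 mod 5 = 4 ✓, 329 mod 7 = 0 ✓, 329 mod 11 = 10 ✓.

x ≡ 329 (mod 385).
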